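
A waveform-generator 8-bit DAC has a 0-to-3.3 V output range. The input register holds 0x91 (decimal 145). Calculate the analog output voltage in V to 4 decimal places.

LSB = 3.3 V / 2^8 = 12.891 mV.
Code 0x91 = 145 decimal.
V_out = 0 + 145 × 0.0128906 V = 1.86914 V.

1.8691 V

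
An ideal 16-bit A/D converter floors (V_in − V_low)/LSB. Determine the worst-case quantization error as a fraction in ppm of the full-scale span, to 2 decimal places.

Truncating → worst-case error = 1 LSB = V_FS/2^16, so 1e+06/65536 = 15.2588 ppm of full scale.

15.26 ppm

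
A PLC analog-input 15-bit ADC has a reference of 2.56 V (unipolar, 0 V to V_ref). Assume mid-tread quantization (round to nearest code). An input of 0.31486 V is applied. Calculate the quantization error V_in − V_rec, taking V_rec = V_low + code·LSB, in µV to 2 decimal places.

One LSB is 2.56 V / 32768 = 78.12 µV.
(0.31486 − 0)/7.8125e-05 = 4030.2080; round gives code 4030.
Code 4030 maps back to 0 + 4030×7.8125e-05 V = 0.31484375 V.
Difference: 1.625e-05 V → 16.25 µV.

16.25 µV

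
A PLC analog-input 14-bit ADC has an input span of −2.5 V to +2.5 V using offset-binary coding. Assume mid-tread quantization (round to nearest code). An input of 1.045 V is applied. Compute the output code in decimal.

code 11616

With 16384 levels over 5 V, one step is 305.18 µV.
(1.045 − (−2.5)) / 0.000305176 = 11616.256 LSBs.
So the output code is 11616.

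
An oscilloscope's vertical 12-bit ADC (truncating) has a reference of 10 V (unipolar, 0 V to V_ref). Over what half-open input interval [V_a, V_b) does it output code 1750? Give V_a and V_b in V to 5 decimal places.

LSB = 10/2^12 = 2.441 mV.
V_a = V_low + 1750·LSB = 4.27246 V; V_b = V_low + 1751·LSB = 4.2749 V.

[4.27246 V, 4.27490 V)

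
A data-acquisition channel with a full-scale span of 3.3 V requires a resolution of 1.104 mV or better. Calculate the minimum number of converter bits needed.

12 bits

Number of steps required ≥ 3.3 V / 1.104 mV = 2989.13.
Need 2^N ≥ 2989.13; 2^11 = 2048, 2^12 = 4096.
Minimum N = 12.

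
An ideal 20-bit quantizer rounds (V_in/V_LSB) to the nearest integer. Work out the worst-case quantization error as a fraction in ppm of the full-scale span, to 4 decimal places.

0.4768 ppm

Rounding → worst-case error = ½ LSB = V_FS/2^21, so 1e+06/2097152 = 0.476837 ppm of full scale.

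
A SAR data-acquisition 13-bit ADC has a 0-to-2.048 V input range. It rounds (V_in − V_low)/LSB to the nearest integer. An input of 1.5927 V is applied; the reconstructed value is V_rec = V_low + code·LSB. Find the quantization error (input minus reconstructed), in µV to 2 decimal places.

-50.00 µV

Step size: 2.048 V ÷ 2^13 = 250.00 µV.
Scaled input = 6370.8000 LSBs, so code = 6371.
Reconstructed: 1.59275 V.
Error = 1.5927 − 1.59275 = -5e-05 V = -50.00 µV.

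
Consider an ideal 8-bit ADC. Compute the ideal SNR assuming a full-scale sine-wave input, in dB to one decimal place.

49.9 dB

SNR ≈ 6.02·N + 1.76 dB = 6.02·8 + 1.76 = 49.92 dB.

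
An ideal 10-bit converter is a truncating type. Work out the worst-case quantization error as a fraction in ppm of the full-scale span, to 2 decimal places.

Truncating → worst-case error = 1 LSB = V_FS/2^10, so 1e+06/1024 = 976.562 ppm of full scale.

976.56 ppm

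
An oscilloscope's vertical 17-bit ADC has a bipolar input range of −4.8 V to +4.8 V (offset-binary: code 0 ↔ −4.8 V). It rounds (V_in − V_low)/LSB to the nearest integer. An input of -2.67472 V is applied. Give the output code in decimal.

code 29017

With 131072 levels over 9.6 V, one step is 73.24 µV.
(V_in − V_low)/LSB = (-2.67472 − (−4.8)) / 7.32422e-05 = 29017.156.
round(29017.156) = 29017.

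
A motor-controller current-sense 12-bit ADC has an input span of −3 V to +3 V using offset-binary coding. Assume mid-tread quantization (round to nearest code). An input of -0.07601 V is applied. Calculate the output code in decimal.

With 4096 levels over 6 V, one step is 1.465 mV.
(V_in − V_low)/LSB = (-0.07601 − (−3)) / 0.00146484 = 1996.111.
Round → code 1996.

code 1996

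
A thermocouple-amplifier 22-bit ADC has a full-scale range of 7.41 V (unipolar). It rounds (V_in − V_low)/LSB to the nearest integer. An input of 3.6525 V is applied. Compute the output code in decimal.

With 4194304 levels over 7.41 V, one step is 1.77 µV.
(V_in − V_low)/LSB = (3.6525 − 0) / 1.76668e-06 = 2067435.271.
round(2067435.271) = 2067435.

code 2067435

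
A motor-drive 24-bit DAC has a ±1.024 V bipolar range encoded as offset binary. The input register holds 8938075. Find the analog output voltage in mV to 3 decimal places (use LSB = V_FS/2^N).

67.074 mV

LSB = 2.048 V / 2^24 = 0.12 µV.
V_out = (−1.024) + 8938075 × 1.2207e-07 V = 0.0670736 V.
= 67.074 mV.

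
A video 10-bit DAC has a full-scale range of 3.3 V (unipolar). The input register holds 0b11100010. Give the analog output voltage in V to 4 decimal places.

0.7283 V

LSB = 3.3 V / 2^10 = 3.223 mV.
Code 0b11100010 = 226 decimal.
V_out = 0 + 226 × 0.00322266 V = 0.72832 V.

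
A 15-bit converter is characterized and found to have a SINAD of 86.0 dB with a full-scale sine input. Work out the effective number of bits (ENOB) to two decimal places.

ENOB = (SINAD − 1.76) / 6.02 = (86.0 − 1.76)/6.02 = 13.993.

13.99 bits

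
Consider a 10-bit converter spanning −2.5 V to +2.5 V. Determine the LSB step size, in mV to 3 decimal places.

Full-scale span = 5 V.
LSB = 5 / 2^10 = 5 / 1024 = 0.00488281 V = 4.883 mV.

4.883 mV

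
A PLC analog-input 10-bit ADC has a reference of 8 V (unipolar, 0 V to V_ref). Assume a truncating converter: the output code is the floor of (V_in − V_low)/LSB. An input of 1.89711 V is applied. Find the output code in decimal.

code 242

LSB = 8 V / 1024 = 7.812 mV.
Input sits at 242.830 steps above V_low.
⌊·⌋(242.830) = 242.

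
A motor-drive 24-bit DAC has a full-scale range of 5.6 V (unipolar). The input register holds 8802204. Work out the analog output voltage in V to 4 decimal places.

LSB = 5.6 V / 2^24 = 0.33 µV.
V_out = 0 + 8802204 × 3.33786e-07 V = 2.93805 V.

2.9381 V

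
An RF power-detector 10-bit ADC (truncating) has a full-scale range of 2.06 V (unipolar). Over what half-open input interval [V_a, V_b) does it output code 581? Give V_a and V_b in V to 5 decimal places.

[1.16881 V, 1.17082 V)

LSB = 2.06/2^10 = 2.012 mV.
V_a = V_low + 581·LSB = 1.16881 V; V_b = V_low + 582·LSB = 1.17082 V.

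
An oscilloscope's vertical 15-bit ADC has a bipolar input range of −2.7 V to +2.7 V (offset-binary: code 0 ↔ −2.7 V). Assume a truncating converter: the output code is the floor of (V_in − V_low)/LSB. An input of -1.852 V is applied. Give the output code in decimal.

With 32768 levels over 5.4 V, one step is 164.79 µV.
(V_in − V_low)/LSB = (-1.852 − (−2.7)) / 0.000164795 = 5145.790.
⌊·⌋(5145.790) = 5145.

code 5145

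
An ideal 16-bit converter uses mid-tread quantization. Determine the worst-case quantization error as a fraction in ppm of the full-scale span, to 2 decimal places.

Rounding → worst-case error = ½ LSB = V_FS/2^17, so 1e+06/131072 = 7.62939 ppm of full scale.

7.63 ppm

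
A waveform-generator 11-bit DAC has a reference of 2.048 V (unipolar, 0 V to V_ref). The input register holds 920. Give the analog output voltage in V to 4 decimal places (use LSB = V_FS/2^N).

0.9200 V

LSB = 2.048 V / 2^11 = 1.000 mV.
V_out = 0 + 920 × 0.001 V = 0.92 V.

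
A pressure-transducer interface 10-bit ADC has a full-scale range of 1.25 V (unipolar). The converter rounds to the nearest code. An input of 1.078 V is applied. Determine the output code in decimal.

Full-scale span = 1.25 V; LSB = 1.25/2^10 = 1.221 mV.
(V_in − V_low)/LSB = (1.078 − 0) / 0.0012207 = 883.098.
Round → code 883.

code 883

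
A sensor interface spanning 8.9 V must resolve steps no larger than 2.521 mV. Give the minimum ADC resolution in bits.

12 bits

Number of steps required ≥ 8.9 V / 2.521 mV = 3530.35.
Need 2^N ≥ 3530.35; 2^11 = 2048, 2^12 = 4096.
Minimum N = 12.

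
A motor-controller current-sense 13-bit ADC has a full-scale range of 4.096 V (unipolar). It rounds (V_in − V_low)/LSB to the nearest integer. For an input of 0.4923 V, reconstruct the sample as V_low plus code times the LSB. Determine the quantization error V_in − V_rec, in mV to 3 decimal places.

One LSB is 4.096 V / 8192 = 0.500 mV.
(V_in − V_low)/LSB = (0.4923 − 0)/0.0005 = 984.6000 → code 985 (round).
Code 985 maps back to 0 + 985×0.0005 V = 0.4925 V.
Difference: -0.0002 V → -0.200 mV.

-0.200 mV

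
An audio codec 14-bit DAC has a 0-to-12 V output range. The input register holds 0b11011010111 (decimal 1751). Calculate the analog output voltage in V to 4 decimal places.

LSB = 12 V / 2^14 = 0.732 mV.
Code 0b11011010111 = 1751 decimal.
V_out = 0 + 1751 × 0.000732422 V = 1.28247 V.

1.2825 V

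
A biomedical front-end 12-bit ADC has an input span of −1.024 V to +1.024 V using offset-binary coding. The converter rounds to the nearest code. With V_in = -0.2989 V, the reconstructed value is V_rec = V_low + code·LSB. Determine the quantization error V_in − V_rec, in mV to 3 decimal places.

One LSB is 2.048 V / 4096 = 0.500 mV.
(-0.2989 − (−1.024))/0.0005 = 1450.2000; round gives code 1450.
Reconstructed: -0.299 V.
Error = -0.2989 − (−0.299) = 0.0001 V = 0.100 mV.

0.100 mV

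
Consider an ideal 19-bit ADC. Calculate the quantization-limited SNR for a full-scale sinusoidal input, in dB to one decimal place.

116.1 dB

SNR ≈ 6.02·N + 1.76 dB = 6.02·19 + 1.76 = 116.14 dB.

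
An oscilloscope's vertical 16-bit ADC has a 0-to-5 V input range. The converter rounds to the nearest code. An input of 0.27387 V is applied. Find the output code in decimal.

Full-scale span = 5 V; LSB = 5/2^16 = 76.29 µV.
Input sits at 3589.669 steps above V_low.
Round → code 3590.

code 3590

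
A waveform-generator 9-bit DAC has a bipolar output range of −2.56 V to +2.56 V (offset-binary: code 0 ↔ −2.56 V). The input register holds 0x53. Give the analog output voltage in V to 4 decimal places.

-1.7300 V

LSB = 5.12 V / 2^9 = 10.000 mV.
Code 0x53 = 83 decimal.
V_out = (−2.56) + 83 × 0.01 V = -1.73 V.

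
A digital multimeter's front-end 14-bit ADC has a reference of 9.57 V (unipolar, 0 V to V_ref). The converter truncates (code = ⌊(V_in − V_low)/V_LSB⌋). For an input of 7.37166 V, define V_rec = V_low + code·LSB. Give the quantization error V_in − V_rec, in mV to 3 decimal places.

Step size: 9.57 V ÷ 2^14 = 0.584 mV.
(V_in − V_low)/LSB = (7.37166 − 0)/0.000584106 = 12620.4052 → code 12620 (floor).
Code 12620 maps back to 0 + 12620×0.000584106 V = 7.3714233 V.
Difference: 0.00023666 V → 0.237 mV.

0.237 mV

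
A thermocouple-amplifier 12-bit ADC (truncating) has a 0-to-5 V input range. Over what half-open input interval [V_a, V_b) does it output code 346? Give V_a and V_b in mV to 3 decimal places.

LSB = 5/2^12 = 1.221 mV.
V_a = V_low + 346·LSB = 0.422363 V; V_b = V_low + 347·LSB = 0.423584 V.

[422.363 mV, 423.584 mV)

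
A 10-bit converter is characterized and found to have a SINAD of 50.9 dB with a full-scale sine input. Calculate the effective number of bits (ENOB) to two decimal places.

8.16 bits

ENOB = (SINAD − 1.76) / 6.02 = (50.9 − 1.76)/6.02 = 8.163.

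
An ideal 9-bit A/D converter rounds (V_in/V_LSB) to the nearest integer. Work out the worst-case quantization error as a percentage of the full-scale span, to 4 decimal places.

0.0977 %

Rounding → worst-case error = ½ LSB = V_FS/2^10, so 100/1024 = 0.0976562 % of full scale.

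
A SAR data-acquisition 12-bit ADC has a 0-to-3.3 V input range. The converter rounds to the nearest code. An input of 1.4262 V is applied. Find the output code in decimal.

LSB = 3.3 V / 4096 = 0.806 mV.
(1.4262 − 0) / 0.000805664 = 1770.217 LSBs.
So the output code is 1770.

code 1770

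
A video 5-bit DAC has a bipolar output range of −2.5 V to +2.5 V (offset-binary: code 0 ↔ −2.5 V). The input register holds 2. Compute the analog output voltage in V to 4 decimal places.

LSB = 5 V / 2^5 = 156.250 mV.
V_out = (−2.5) + 2 × 0.15625 V = -2.1875 V.

-2.1875 V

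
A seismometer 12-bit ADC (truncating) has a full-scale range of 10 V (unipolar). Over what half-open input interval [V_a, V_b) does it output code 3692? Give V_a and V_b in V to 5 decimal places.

LSB = 10/2^12 = 2.441 mV.
V_a = V_low + 3692·LSB = 9.01367 V; V_b = V_low + 3693·LSB = 9.01611 V.

[9.01367 V, 9.01611 V)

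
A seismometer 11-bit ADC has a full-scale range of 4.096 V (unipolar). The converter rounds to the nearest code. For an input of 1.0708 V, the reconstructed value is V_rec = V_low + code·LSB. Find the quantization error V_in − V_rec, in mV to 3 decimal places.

LSB = 4.096/2^11 = 2.000 mV.
(V_in − V_low)/LSB = (1.0708 − 0)/0.002 = 535.4000 → code 535 (round).
V_rec = 0 + 535·0.002 = 1.07 V.
V_in − V_rec = 0.0008 V = 0.800 mV.

0.800 mV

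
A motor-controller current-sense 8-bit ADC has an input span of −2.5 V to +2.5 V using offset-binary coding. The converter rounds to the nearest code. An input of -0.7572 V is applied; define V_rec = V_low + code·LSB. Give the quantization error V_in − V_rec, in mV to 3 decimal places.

4.519 mV

One LSB is 5 V / 256 = 19.531 mV.
Scaled input = 89.2314 LSBs, so code = 89.
V_rec = (−2.5) + 89·0.0195312 = -0.76171875 V.
V_in − V_rec = 0.00451875 V = 4.519 mV.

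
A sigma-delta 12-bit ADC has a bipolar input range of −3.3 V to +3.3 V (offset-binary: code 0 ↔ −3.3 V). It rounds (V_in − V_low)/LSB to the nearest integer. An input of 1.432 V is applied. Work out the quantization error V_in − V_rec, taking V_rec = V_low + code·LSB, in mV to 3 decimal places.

-0.471 mV

LSB = 6.6/2^12 = 1.611 mV.
Scaled input = 2936.7079 LSBs, so code = 2937.
V_rec = (−3.3) + 2937·0.00161133 = 1.4324707 V.
Difference: -0.000470703 V → -0.471 mV.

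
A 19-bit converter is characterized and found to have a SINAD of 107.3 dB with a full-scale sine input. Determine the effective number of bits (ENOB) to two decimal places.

17.53 bits

ENOB = (SINAD − 1.76) / 6.02 = (107.3 − 1.76)/6.02 = 17.532.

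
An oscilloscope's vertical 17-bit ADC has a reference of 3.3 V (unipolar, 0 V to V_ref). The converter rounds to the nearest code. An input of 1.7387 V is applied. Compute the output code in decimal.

code 69059

With 131072 levels over 3.3 V, one step is 25.18 µV.
(1.7387 − 0) / 2.5177e-05 = 69059.056 LSBs.
Round → code 69059.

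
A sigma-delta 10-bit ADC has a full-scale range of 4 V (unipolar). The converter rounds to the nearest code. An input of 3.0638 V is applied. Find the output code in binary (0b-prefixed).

code 0b1100010000 (decimal 784)

With 1024 levels over 4 V, one step is 3.906 mV.
(V_in − V_low)/LSB = (3.0638 − 0) / 0.00390625 = 784.333.
Round → code 784.
In binary (0b-prefixed): 0b1100010000.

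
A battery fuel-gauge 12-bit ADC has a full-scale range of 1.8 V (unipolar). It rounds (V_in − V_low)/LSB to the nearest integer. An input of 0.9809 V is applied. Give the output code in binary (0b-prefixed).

With 4096 levels over 1.8 V, one step is 439.45 µV.
(V_in − V_low)/LSB = (0.9809 − 0) / 0.000439453 = 2232.092.
Round → code 2232.
In binary (0b-prefixed): 0b100010111000.

code 0b100010111000 (decimal 2232)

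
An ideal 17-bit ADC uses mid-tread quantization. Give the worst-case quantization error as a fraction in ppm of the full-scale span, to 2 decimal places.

Rounding → worst-case error = ½ LSB = V_FS/2^18, so 1e+06/262144 = 3.8147 ppm of full scale.

3.81 ppm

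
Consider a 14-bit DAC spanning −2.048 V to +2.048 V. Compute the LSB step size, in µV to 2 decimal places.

250.00 µV

Full-scale span = 4.096 V.
LSB = 4.096 / 2^14 = 4.096 / 16384 = 0.00025 V = 250.00 µV.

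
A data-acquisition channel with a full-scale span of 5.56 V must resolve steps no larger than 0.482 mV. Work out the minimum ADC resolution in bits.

Number of steps required ≥ 5.56 V / 0.482 mV = 11535.27.
Need 2^N ≥ 11535.27; 2^13 = 8192, 2^14 = 16384.
Minimum N = 14.

14 bits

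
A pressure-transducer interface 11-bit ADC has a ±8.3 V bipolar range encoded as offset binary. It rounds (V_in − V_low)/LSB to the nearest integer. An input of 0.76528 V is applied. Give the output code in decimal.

With 2048 levels over 16.6 V, one step is 8.105 mV.
(V_in − V_low)/LSB = (0.76528 − (−8.3)) / 0.00810547 = 1118.415.
round(1118.415) = 1118.

code 1118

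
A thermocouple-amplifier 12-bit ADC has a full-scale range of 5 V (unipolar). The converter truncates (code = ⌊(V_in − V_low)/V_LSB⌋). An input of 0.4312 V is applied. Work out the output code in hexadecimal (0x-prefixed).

LSB = 5 V / 4096 = 1.221 mV.
Input sits at 353.239 steps above V_low.
So the output code is 353.
In hexadecimal (0x-prefixed): 0x161.

code 0x161 (decimal 353)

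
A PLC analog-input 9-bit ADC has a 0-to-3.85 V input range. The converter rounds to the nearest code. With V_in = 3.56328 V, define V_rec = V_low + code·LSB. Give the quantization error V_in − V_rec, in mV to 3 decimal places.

Step size: 3.85 V ÷ 2^9 = 7.520 mV.
Scaled input = 473.8700 LSBs, so code = 474.
V_rec = 0 + 474·0.00751953 = 3.5642578 V.
Error = 3.56328 − 3.5642578 = -0.000977812 V = -0.978 mV.

-0.978 mV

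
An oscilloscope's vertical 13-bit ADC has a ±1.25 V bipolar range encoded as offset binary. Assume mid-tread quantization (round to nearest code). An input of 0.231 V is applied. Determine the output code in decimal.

Full-scale span = 2.5 V; LSB = 2.5/2^13 = 305.18 µV.
(0.231 − (−1.25)) / 0.000305176 = 4852.941 LSBs.
Round → code 4853.

code 4853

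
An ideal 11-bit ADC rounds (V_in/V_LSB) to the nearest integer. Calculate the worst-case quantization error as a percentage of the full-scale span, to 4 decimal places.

Rounding → worst-case error = ½ LSB = V_FS/2^12, so 100/4096 = 0.0244141 % of full scale.

0.0244 %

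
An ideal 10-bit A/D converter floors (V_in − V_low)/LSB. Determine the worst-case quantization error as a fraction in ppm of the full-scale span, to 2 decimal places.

Truncating → worst-case error = 1 LSB = V_FS/2^10, so 1e+06/1024 = 976.562 ppm of full scale.

976.56 ppm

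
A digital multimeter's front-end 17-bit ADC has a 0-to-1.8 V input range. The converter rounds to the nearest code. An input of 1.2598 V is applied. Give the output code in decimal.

With 131072 levels over 1.8 V, one step is 13.73 µV.
Input sits at 91735.836 steps above V_low.
round(91735.836) = 91736.

code 91736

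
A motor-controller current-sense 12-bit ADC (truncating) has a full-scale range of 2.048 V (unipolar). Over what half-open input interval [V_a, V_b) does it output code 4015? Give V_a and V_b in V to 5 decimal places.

[2.00750 V, 2.00800 V)

LSB = 2.048/2^12 = 0.500 mV.
V_a = V_low + 4015·LSB = 2.0075 V; V_b = V_low + 4016·LSB = 2.008 V.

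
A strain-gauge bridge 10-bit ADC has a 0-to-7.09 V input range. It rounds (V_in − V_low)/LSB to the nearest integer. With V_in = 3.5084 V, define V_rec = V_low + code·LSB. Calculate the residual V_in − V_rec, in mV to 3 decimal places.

LSB = 7.09/2^10 = 6.924 mV.
(3.5084 − 0)/0.00692383 = 506.7139; round gives code 507.
V_rec = 0 + 507·0.00692383 = 3.5103809 V.
Error = 3.5084 − 3.5103809 = -0.00198086 V = -1.981 mV.

-1.981 mV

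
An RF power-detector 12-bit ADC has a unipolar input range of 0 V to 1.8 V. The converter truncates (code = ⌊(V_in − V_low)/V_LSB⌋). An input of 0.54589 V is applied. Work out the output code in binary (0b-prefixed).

code 0b10011011010 (decimal 1242)

With 4096 levels over 1.8 V, one step is 439.45 µV.
Input sits at 1242.203 steps above V_low.
So the output code is 1242.
In binary (0b-prefixed): 0b10011011010.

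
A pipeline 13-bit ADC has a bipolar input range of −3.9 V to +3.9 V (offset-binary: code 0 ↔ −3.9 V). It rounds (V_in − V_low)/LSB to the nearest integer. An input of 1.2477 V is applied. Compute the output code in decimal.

LSB = 7.8 V / 8192 = 0.952 mV.
Input sits at 5406.405 steps above V_low.
round(5406.405) = 5406.

code 5406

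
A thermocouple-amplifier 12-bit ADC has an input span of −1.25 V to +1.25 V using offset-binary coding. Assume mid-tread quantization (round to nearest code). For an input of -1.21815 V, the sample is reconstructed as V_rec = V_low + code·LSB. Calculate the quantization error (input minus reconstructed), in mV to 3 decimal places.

0.112 mV

One LSB is 2.5 V / 4096 = 0.610 mV.
Scaled input = 52.1830 LSBs, so code = 52.
Code 52 maps back to (−1.25) + 52×0.000610352 V = -1.2182617 V.
V_in − V_rec = 0.000111719 V = 0.112 mV.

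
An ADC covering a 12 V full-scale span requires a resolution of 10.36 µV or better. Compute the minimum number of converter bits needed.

Number of steps required ≥ 12 V / 10.36 µV = 1158301.16.
Need 2^N ≥ 1158301.16; 2^20 = 1048576, 2^21 = 2097152.
Minimum N = 21.

21 bits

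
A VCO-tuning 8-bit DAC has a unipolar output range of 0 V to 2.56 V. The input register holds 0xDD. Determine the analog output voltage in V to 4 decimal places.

2.2100 V

LSB = 2.56 V / 2^8 = 10.000 mV.
Code 0xDD = 221 decimal.
V_out = 0 + 221 × 0.01 V = 2.21 V.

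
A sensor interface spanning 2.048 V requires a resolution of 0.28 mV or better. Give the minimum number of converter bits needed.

13 bits

Number of steps required ≥ 2.048 V / 0.28 mV = 7314.29.
Need 2^N ≥ 7314.29; 2^12 = 4096, 2^13 = 8192.
Minimum N = 13.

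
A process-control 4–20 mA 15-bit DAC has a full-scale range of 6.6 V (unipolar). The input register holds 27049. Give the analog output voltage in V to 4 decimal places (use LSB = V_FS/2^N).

5.4481 V

LSB = 6.6 V / 2^15 = 201.42 µV.
V_out = 0 + 27049 × 0.000201416 V = 5.4481 V.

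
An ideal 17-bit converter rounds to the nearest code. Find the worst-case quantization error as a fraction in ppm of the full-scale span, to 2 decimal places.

Rounding → worst-case error = ½ LSB = V_FS/2^18, so 1e+06/262144 = 3.8147 ppm of full scale.

3.81 ppm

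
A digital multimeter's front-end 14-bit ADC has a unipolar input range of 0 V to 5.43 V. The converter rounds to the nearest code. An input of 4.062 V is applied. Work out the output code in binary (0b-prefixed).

code 0b10111111100000 (decimal 12256)

With 16384 levels over 5.43 V, one step is 331.42 µV.
Input sits at 12256.318 steps above V_low.
So the output code is 12256.
In binary (0b-prefixed): 0b10111111100000.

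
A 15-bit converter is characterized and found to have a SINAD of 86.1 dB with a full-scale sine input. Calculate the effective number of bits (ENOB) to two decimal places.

14.01 bits

ENOB = (SINAD − 1.76) / 6.02 = (86.1 − 1.76)/6.02 = 14.010.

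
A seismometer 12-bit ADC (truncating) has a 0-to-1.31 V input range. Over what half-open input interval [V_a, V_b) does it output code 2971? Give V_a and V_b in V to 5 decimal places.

LSB = 1.31/2^12 = 319.82 µV.
V_a = V_low + 2971·LSB = 0.950198 V; V_b = V_low + 2972·LSB = 0.950518 V.

[0.95020 V, 0.95052 V)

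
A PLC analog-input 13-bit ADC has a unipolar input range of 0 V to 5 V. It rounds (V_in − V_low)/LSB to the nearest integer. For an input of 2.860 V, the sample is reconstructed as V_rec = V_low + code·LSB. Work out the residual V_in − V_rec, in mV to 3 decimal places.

-0.107 mV

One LSB is 5 V / 8192 = 0.610 mV.
Scaled input = 4685.8240 LSBs, so code = 4686.
Code 4686 maps back to 0 + 4686×0.000610352 V = 2.8601074 V.
Error = 2.860 − 2.8601074 = -0.000107422 V = -0.107 mV.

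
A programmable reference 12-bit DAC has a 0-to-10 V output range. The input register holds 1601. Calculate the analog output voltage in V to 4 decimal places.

3.9087 V

LSB = 10 V / 2^12 = 2.441 mV.
V_out = 0 + 1601 × 0.00244141 V = 3.90869 V.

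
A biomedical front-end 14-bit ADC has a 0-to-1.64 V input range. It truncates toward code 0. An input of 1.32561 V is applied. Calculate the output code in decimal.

With 16384 levels over 1.64 V, one step is 100.10 µV.
(1.32561 − 0) / 0.000100098 = 13243.167 LSBs.
Floor → code 13243.

code 13243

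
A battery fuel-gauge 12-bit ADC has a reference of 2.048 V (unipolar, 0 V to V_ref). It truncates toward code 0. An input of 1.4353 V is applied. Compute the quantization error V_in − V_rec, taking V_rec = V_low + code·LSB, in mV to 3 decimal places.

0.300 mV

One LSB is 2.048 V / 4096 = 0.500 mV.
(1.4353 − 0)/0.0005 = 2870.6000; ⌊·⌋ gives code 2870.
Reconstructed: 1.435 V.
Error = 1.4353 − 1.435 = 0.0003 V = 0.300 mV.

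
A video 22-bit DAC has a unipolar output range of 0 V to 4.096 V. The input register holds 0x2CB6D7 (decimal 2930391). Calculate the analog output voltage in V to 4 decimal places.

LSB = 4.096 V / 2^22 = 0.98 µV.
Code 0x2CB6D7 = 2930391 decimal.
V_out = 0 + 2930391 × 9.76563e-07 V = 2.86171 V.

2.8617 V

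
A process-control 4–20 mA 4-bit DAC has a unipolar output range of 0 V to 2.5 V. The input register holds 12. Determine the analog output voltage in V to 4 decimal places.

1.8750 V

LSB = 2.5 V / 2^4 = 156.250 mV.
V_out = 0 + 12 × 0.15625 V = 1.875 V.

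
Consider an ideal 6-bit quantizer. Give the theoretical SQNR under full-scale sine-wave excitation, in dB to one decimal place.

37.9 dB

SNR ≈ 6.02·N + 1.76 dB = 6.02·6 + 1.76 = 37.88 dB.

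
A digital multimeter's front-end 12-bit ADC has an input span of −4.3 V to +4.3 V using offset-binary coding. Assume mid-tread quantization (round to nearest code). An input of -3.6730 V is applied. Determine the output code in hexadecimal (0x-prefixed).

code 0x12B (decimal 299)

LSB = 8.6 V / 4096 = 2.100 mV.
(V_in − V_low)/LSB = (-3.6730 − (−4.3)) / 0.00209961 = 298.627.
So the output code is 299.
In hexadecimal (0x-prefixed): 0x12B.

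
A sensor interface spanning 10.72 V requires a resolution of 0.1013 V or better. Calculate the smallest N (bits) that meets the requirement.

Number of steps required ≥ 10.72 V / 0.1013 V = 105.82.
Need 2^N ≥ 105.82; 2^6 = 64, 2^7 = 128.
Minimum N = 7.

7 bits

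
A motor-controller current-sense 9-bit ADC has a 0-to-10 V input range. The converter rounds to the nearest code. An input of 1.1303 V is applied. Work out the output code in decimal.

code 58

Full-scale span = 10 V; LSB = 10/2^9 = 19.531 mV.
Input sits at 57.871 steps above V_low.
So the output code is 58.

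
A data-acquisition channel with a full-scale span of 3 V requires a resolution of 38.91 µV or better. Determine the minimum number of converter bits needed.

17 bits

Number of steps required ≥ 3 V / 38.91 µV = 77101.00.
Need 2^N ≥ 77101.00; 2^16 = 65536, 2^17 = 131072.
Minimum N = 17.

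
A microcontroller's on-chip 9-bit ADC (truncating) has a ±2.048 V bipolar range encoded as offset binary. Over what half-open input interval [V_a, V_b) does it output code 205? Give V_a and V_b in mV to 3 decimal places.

LSB = 4.096/2^9 = 8.000 mV.
V_a = V_low + 205·LSB = -0.408 V; V_b = V_low + 206·LSB = -0.4 V.

[-408.000 mV, -400.000 mV)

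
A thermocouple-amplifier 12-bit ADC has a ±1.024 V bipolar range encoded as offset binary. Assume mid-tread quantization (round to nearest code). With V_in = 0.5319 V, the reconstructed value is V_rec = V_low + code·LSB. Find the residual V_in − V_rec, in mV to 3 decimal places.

-0.100 mV

One LSB is 2.048 V / 4096 = 0.500 mV.
Scaled input = 3111.8000 LSBs, so code = 3112.
Code 3112 maps back to (−1.024) + 3112×0.0005 V = 0.532 V.
Error = 0.5319 − 0.532 = -0.0001 V = -0.100 mV.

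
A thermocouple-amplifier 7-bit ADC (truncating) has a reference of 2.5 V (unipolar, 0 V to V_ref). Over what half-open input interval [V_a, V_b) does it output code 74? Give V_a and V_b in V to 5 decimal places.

LSB = 2.5/2^7 = 19.531 mV.
V_a = V_low + 74·LSB = 1.44531 V; V_b = V_low + 75·LSB = 1.46484 V.

[1.44531 V, 1.46484 V)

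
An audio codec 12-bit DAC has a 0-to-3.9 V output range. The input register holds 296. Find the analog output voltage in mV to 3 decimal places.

281.836 mV

LSB = 3.9 V / 2^12 = 0.952 mV.
V_out = 0 + 296 × 0.000952148 V = 0.281836 V.
= 281.836 mV.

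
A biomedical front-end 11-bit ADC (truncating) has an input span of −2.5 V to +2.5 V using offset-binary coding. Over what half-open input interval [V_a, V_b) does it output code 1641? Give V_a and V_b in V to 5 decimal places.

[1.50635 V, 1.50879 V)

LSB = 5/2^11 = 2.441 mV.
V_a = V_low + 1641·LSB = 1.50635 V; V_b = V_low + 1642·LSB = 1.50879 V.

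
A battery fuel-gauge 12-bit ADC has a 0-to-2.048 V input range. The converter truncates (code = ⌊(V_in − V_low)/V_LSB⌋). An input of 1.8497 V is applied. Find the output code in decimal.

code 3699

Full-scale span = 2.048 V; LSB = 2.048/2^12 = 0.500 mV.
(1.8497 − 0) / 0.0005 = 3699.400 LSBs.
So the output code is 3699.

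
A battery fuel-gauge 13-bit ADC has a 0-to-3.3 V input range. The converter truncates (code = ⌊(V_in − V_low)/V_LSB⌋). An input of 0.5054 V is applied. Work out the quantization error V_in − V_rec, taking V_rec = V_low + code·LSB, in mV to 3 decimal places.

0.249 mV

Step size: 3.3 V ÷ 2^13 = 402.83 µV.
(0.5054 − 0)/0.000402832 = 1254.6172; ⌊·⌋ gives code 1254.
Code 1254 maps back to 0 + 1254×0.000402832 V = 0.50515137 V.
Error = 0.5054 − 0.50515137 = 0.000248633 V = 0.249 mV.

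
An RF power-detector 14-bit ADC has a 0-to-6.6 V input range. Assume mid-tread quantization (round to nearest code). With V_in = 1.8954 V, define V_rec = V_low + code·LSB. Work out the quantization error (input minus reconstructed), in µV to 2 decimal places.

75.29 µV

LSB = 6.6/2^14 = 402.83 µV.
Scaled input = 4705.1869 LSBs, so code = 4705.
V_rec = 0 + 4705·0.000402832 = 1.8953247 V.
Difference: 7.5293e-05 V → 75.29 µV.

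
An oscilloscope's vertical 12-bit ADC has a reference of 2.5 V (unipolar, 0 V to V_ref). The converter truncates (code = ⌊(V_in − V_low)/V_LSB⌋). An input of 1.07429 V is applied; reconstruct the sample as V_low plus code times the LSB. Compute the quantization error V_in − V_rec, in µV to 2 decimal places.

LSB = 2.5/2^12 = 0.610 mV.
(1.07429 − 0)/0.000610352 = 1760.1167; ⌊·⌋ gives code 1760.
V_rec = 0 + 1760·0.000610352 = 1.0742188 V.
Difference: 7.125e-05 V → 71.25 µV.

71.25 µV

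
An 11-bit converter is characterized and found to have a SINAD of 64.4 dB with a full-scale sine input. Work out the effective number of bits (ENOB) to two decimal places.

ENOB = (SINAD − 1.76) / 6.02 = (64.4 − 1.76)/6.02 = 10.405.

10.41 bits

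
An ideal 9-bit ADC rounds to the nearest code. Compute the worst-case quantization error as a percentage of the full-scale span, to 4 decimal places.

Rounding → worst-case error = ½ LSB = V_FS/2^10, so 100/1024 = 0.0976562 % of full scale.

0.0977 %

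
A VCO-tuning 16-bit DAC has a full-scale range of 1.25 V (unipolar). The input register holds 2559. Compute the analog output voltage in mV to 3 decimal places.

LSB = 1.25 V / 2^16 = 19.07 µV.
V_out = 0 + 2559 × 1.90735e-05 V = 0.0488091 V.
= 48.809 mV.

48.809 mV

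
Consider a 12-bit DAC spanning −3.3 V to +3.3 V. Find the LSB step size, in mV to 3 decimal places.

Full-scale span = 6.6 V.
LSB = 6.6 / 2^12 = 6.6 / 4096 = 0.00161133 V = 1.611 mV.

1.611 mV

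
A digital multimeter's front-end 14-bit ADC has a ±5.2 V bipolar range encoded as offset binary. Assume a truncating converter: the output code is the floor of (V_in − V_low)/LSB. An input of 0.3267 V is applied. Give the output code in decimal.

With 16384 levels over 10.4 V, one step is 0.635 mV.
Input sits at 8706.678 steps above V_low.
⌊·⌋(8706.678) = 8706.

code 8706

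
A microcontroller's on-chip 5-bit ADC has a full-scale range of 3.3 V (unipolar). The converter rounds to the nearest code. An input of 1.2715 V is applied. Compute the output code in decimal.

With 32 levels over 3.3 V, one step is 103.125 mV.
(V_in − V_low)/LSB = (1.2715 − 0) / 0.103125 = 12.330.
So the output code is 12.

code 12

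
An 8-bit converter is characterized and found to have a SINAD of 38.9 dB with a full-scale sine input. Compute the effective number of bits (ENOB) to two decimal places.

6.17 bits

ENOB = (SINAD − 1.76) / 6.02 = (38.9 − 1.76)/6.02 = 6.169.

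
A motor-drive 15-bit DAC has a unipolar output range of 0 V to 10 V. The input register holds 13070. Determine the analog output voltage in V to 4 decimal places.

3.9886 V

LSB = 10 V / 2^15 = 305.18 µV.
V_out = 0 + 13070 × 0.000305176 V = 3.98865 V.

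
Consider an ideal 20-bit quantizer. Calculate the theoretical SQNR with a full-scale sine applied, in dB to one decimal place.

122.2 dB

SNR ≈ 6.02·N + 1.76 dB = 6.02·20 + 1.76 = 122.16 dB.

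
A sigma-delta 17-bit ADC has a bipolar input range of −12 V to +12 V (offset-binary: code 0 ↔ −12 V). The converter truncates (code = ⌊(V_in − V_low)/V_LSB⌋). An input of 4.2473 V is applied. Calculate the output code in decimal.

With 131072 levels over 24 V, one step is 183.11 µV.
Input sits at 88731.921 steps above V_low.
So the output code is 88731.

code 88731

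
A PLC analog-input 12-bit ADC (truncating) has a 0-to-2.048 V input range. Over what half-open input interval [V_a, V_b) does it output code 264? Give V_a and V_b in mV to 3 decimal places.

LSB = 2.048/2^12 = 0.500 mV.
V_a = V_low + 264·LSB = 0.132 V; V_b = V_low + 265·LSB = 0.1325 V.

[132.000 mV, 132.500 mV)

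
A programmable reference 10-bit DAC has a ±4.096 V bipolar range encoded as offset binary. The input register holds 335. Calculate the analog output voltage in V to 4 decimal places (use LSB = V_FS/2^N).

-1.4160 V

LSB = 8.192 V / 2^10 = 8.000 mV.
V_out = (−4.096) + 335 × 0.008 V = -1.416 V.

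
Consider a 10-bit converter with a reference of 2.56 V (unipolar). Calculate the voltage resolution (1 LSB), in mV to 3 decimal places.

Full-scale span = 2.56 V.
LSB = 2.56 / 2^10 = 2.56 / 1024 = 0.0025 V = 2.500 mV.

2.500 mV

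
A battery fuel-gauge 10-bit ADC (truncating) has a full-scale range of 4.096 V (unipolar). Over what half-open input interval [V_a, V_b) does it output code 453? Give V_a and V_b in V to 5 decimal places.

LSB = 4.096/2^10 = 4.000 mV.
V_a = V_low + 453·LSB = 1.812 V; V_b = V_low + 454·LSB = 1.816 V.

[1.81200 V, 1.81600 V)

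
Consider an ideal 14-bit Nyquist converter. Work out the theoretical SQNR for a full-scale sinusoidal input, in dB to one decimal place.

SNR ≈ 6.02·N + 1.76 dB = 6.02·14 + 1.76 = 86.04 dB.

86.0 dB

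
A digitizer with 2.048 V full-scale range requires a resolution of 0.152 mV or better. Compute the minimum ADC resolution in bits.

Number of steps required ≥ 2.048 V / 0.152 mV = 13473.68.
Need 2^N ≥ 13473.68; 2^13 = 8192, 2^14 = 16384.
Minimum N = 14.

14 bits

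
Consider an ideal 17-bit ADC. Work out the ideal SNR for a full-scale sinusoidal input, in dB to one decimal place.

SNR ≈ 6.02·N + 1.76 dB = 6.02·17 + 1.76 = 104.10 dB.

104.1 dB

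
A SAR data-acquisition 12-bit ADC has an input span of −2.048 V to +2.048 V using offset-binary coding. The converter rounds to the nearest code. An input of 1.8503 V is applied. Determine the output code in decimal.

LSB = 4.096 V / 4096 = 1.000 mV.
(1.8503 − (−2.048)) / 0.001 = 3898.300 LSBs.
So the output code is 3898.

code 3898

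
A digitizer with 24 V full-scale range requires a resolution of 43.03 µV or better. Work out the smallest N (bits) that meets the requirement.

Number of steps required ≥ 24 V / 43.03 µV = 557750.41.
Need 2^N ≥ 557750.41; 2^19 = 524288, 2^20 = 1048576.
Minimum N = 20.

20 bits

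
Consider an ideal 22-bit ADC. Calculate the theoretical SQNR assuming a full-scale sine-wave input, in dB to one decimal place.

SNR ≈ 6.02·N + 1.76 dB = 6.02·22 + 1.76 = 134.20 dB.

134.2 dB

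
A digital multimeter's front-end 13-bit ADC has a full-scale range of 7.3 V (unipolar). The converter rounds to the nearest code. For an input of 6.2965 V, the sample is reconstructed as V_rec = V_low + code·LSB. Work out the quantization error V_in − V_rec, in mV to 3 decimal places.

-0.106 mV

LSB = 7.3/2^13 = 0.891 mV.
Scaled input = 7065.8805 LSBs, so code = 7066.
V_rec = 0 + 7066·0.000891113 = 6.2966064 V.
V_in − V_rec = -0.000106445 V = -0.106 mV.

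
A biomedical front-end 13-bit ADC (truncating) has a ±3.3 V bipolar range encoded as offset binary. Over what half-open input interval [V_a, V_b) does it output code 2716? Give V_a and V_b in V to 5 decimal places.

LSB = 6.6/2^13 = 0.806 mV.
V_a = V_low + 2716·LSB = -1.11182 V; V_b = V_low + 2717·LSB = -1.11101 V.

[-1.11182 V, -1.11101 V)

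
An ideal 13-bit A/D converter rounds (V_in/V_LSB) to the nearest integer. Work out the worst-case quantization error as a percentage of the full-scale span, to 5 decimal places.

0.00610 %

Rounding → worst-case error = ½ LSB = V_FS/2^14, so 100/16384 = 0.00610352 % of full scale.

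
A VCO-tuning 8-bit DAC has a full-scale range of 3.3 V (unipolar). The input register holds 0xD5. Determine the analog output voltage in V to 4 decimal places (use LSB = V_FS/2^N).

2.7457 V

LSB = 3.3 V / 2^8 = 12.891 mV.
Code 0xD5 = 213 decimal.
V_out = 0 + 213 × 0.0128906 V = 2.7457 V.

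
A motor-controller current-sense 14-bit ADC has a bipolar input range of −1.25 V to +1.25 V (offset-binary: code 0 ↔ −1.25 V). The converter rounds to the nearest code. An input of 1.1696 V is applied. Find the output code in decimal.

code 15857

With 16384 levels over 2.5 V, one step is 152.59 µV.
(V_in − V_low)/LSB = (1.1696 − (−1.25)) / 0.000152588 = 15857.091.
round(15857.091) = 15857.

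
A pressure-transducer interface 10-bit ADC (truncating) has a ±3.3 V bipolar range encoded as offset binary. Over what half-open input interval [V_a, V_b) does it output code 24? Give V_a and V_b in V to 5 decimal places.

[-3.14531 V, -3.13887 V)

LSB = 6.6/2^10 = 6.445 mV.
V_a = V_low + 24·LSB = -3.14531 V; V_b = V_low + 25·LSB = -3.13887 V.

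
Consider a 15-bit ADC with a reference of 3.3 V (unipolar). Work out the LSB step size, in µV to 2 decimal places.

Full-scale span = 3.3 V.
LSB = 3.3 / 2^15 = 3.3 / 32768 = 0.000100708 V = 100.71 µV.

100.71 µV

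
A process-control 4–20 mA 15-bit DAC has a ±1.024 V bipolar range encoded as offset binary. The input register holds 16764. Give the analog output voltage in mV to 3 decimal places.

23.750 mV

LSB = 2.048 V / 2^15 = 62.50 µV.
V_out = (−1.024) + 16764 × 6.25e-05 V = 0.02375 V.
= 23.750 mV.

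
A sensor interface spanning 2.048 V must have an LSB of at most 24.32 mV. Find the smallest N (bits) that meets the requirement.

Number of steps required ≥ 2.048 V / 24.32 mV = 84.21.
Need 2^N ≥ 84.21; 2^6 = 64, 2^7 = 128.
Minimum N = 7.

7 bits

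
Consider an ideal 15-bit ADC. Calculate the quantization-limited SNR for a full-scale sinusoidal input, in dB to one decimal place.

92.1 dB

SNR ≈ 6.02·N + 1.76 dB = 6.02·15 + 1.76 = 92.06 dB.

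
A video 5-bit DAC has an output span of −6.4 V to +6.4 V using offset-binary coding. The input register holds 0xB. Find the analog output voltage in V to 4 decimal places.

-2.0000 V

LSB = 12.8 V / 2^5 = 400.000 mV.
Code 0xB = 11 decimal.
V_out = (−6.4) + 11 × 0.4 V = -2 V.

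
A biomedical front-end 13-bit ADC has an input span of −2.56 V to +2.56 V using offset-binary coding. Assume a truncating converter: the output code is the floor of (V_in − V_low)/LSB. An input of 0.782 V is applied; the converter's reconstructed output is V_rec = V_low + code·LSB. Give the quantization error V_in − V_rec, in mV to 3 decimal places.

LSB = 5.12/2^13 = 0.625 mV.
Scaled input = 5347.2000 LSBs, so code = 5347.
V_rec = (−2.56) + 5347·0.000625 = 0.781875 V.
V_in − V_rec = 0.000125 V = 0.125 mV.

0.125 mV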